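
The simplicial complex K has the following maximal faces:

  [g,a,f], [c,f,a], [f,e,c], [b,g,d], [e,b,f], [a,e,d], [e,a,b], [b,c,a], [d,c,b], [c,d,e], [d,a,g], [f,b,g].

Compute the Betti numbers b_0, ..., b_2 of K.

We work with the vertex ordering a < b < c < d < e < f < g. The simplices of K, each written with vertices in increasing order, are:

  0-simplices (7): a, b, c, d, e, f, g
  1-simplices (18): ab, ac, ad, ae, af, ag, bc, bd, be, bf, bg, cd, ce, cf, de, dg, ef, fg
  2-simplices (12): abc, abe, acf, ade, adg, afg, bcd, bdg, bef, bfg, cde, cef

so the chain groups are C_0 ≅ Z^7, C_1 ≅ Z^18, C_2 ≅ Z^12.

Boundary ∂_1: C_1 → C_0 is given by ∂[p,q] = [q] − [p]. For instance
  ∂ef = f − e.
The resulting 7×18 matrix has rank 6, and its Smith normal form has invariant factors (1,1,1,1,1,1).

∂_2: C_2 → C_1 sends each 2-simplex [p,q,r] to [q,r] − [p,r] + [p,q]. For instance
  ∂afg = fg − ag + af,
  ∂bef = ef − bf + be.
As a 18×12 matrix over Z this has rank 12, with invariant factors (1,1,1,1,1,1,1,1,1,1,1,2).

Computing H_k = (kernel of ∂_k) / (image of ∂_{k+1}):

  H_0: rank C_0 − rank ∂_1 = 7 − 6 = 1, and the invariant factors of ∂_1 are all 1, so H_0 ≅ Z.
  H_1: rank ker ∂_1 − rank ∂_2 = (18 − 6) − 12 = 0, and ∂_2 has invariant factor 2 > 1, so H_1 ≅ Z/2Z.
  H_2: rank ker ∂_2 − rank ∂_3 = (12 − 12) − 0 = 0, and there is no ∂_3, so H_2 ≅ 0.

Hence the Betti numbers are b_0 = 1, b_1 = 0, b_2 = 0.

b_0 = 1, b_1 = 0, b_2 = 0.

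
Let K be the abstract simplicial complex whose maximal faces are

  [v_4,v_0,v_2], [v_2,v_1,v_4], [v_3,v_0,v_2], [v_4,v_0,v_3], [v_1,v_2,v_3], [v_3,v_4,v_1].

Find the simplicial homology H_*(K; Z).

H_0 ≅ Z,  H_1 = 0,  H_2 ≅ Z.

Fix the vertex order v_0 < v_1 < v_2 < v_3 < v_4 and write every simplex with vertices in increasing order. Then dim K = 2 and the simplices of K are:

  0-simplices (5): [v_0], [v_1], [v_2], [v_3], [v_4]
  1-simplices (9): [v_0,v_2], [v_0,v_3], [v_0,v_4], [v_1,v_2], [v_1,v_3], [v_1,v_4], [v_2,v_3], [v_2,v_4], [v_3,v_4]
  2-simplices (6): [v_0,v_2,v_3], [v_0,v_2,v_4], [v_0,v_3,v_4], [v_1,v_2,v_3], [v_1,v_2,v_4], [v_1,v_3,v_4]

Hence C_0 ≅ Z^5, C_1 ≅ Z^9, C_2 ≅ Z^6.

The boundary map ∂_1: C_1 → C_0 is given by ∂[p,q] = [q] − [p]. For instance
  ∂[v_0,v_4] = [v_4] − [v_0].
As a 5×9 matrix over Z this has rank 4, with invariant factors (1,1,1,1).

∂_2: C_2 → C_1 acts by ∂[p,q,r] = [q,r] − [p,r] + [p,q]. For instance
  ∂[v_1,v_2,v_3] = [v_2,v_3] − [v_1,v_3] + [v_1,v_2],
  ∂[v_0,v_2,v_4] = [v_2,v_4] − [v_0,v_4] + [v_0,v_2].
The resulting 9×6 matrix has rank 5, and its Smith normal form has invariant factors (1,1,1,1,1).

Now H_k = ker ∂_k / im ∂_{k+1}, so:

  H_0: rank C_0 − rank ∂_1 = 5 − 4 = 1, and the invariant factors of ∂_1 are all 1, so H_0 = Z.
  H_1: rank ker ∂_1 − rank ∂_2 = (9 − 4) − 5 = 0, and the invariant factors of ∂_2 are all 1, so H_1 = 0.
  H_2: rank ker ∂_2 − rank ∂_3 = (6 − 5) − 0 = 1, and there is no ∂_3, so H_2 = Z.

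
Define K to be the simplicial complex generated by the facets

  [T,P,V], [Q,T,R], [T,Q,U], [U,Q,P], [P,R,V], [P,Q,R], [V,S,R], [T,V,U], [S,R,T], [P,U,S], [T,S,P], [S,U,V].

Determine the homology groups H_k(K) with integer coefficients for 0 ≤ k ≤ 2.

H_0 = Z,  H_1 = Z_2,  H_2 = 0.

We work with the vertex ordering P < Q < R < S < T < U < V. The simplices of K, each written with vertices in increasing order, are:

  0-simplices (7): P, Q, R, S, T, U, V
  1-simplices (18): PQ, PR, PS, PT, PU, PV, QR, QT, QU, RS, RT, RV, ST, SU, SV, TU, TV, UV
  2-simplices (12): PQR, PQU, PRV, PST, PSU, PTV, QRT, QTU, RST, RSV, SUV, TUV

Hence C_0 ≅ Z^7, C_1 ≅ Z^18, C_2 ≅ Z^12.

The boundary map ∂_1: C_1 → C_0 is given by ∂[p,q] = [q] − [p]. For instance
  ∂SV = V − S.
The 7×18 boundary matrix has rank 6 and Smith normal form diag(1,1,1,1,1,1).

Boundary ∂_2: C_2 → C_1 sends each 2-simplex [p,q,r] to [q,r] − [p,r] + [p,q]. For instance
  ∂PTV = TV − PV + PT,
  ∂PRV = RV − PV + PR.
This gives a 18×12 integer matrix of rank 12; reducing to Smith normal form yields diagonal entries (1,1,1,1,1,1,1,1,1,1,1,2).

Computing H_k = (kernel of ∂_k) / (image of ∂_{k+1}):

  H_0: rank C_0 − rank ∂_1 = 7 − 6 = 1, and the invariant factors of ∂_1 are all 1, so H_0 = Z.
  H_1: rank ker ∂_1 − rank ∂_2 = (18 − 6) − 12 = 0, and ∂_2 has invariant factor 2 > 1, so H_1 = Z_2.
  H_2: rank ker ∂_2 − rank ∂_3 = (12 − 12) − 0 = 0, and there is no ∂_3, so H_2 = 0.

As a check, the Euler characteristic is 7 − 18 + 12 = 1, which agrees with 1 − 0 + 0 = 1.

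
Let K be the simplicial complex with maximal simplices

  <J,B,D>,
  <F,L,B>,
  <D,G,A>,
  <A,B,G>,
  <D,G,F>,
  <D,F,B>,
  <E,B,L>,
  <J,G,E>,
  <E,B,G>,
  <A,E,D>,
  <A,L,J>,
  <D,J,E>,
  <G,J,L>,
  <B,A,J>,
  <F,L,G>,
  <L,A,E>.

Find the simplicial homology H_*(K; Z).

H_0 = Z,  H_1 = Z^2,  H_2 = Z.

Take the total order A < B < D < E < F < G < J < L on the vertex set. Then K (dimension 2) consists of the simplices:

  0-simplices (8): A, B, D, E, F, G, J, L
  1-simplices (24): AB, AD, AE, AG, AJ, AL, BD, BE, BF, BG, BJ, BL, DE, DF, DG, DJ, EG, EJ, EL, FG, FL, GJ, GL, JL
  2-simplices (16): ABG, ABJ, ADE, ADG, AEL, AJL, BDF, BDJ, BEG, BEL, BFL, DEJ, DFG, EGJ, FGL, GJL

so the chain groups are C_0 ≅ Z^8, C_1 ≅ Z^24, C_2 ≅ Z^16.

Boundary ∂_1: C_1 → C_0 maps an edge to its endpoints' difference, ∂[p,q] = q − p.
The resulting 8×24 matrix has rank 7, and its Smith normal form has invariant factors (1,1,1,1,1,1,1).

The boundary map ∂_2: C_2 → C_1 maps a triangle to the signed sum of its edges. For instance
  ∂BDF = DF − BF + BD,
  ∂FGL = GL − FL + FG.
As a 24×16 matrix over Z this has rank 15, with invariant factors (1,1,1,1,1,1,1,1,1,1,1,1,1,1,1).

Computing H_k = (kernel of ∂_k) / (image of ∂_{k+1}):

  H_0: rank C_0 − rank ∂_1 = 8 − 7 = 1, and the invariant factors of ∂_1 are all 1, so H_0 ≅ Z.
  H_1: rank ker ∂_1 − rank ∂_2 = (24 − 7) − 15 = 2, and the invariant factors of ∂_2 are all 1, so H_1 ≅ Z^2.
  H_2: rank ker ∂_2 − rank ∂_3 = (16 − 15) − 0 = 1, and there is no ∂_3, so H_2 ≅ Z.

(K is a triangulation of the torus T^2.)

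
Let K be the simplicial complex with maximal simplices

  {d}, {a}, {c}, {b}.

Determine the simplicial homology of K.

H_0 ≅ Z^4.

Take the total order a < b < c < d on the vertex set. Then K (dimension 0) consists of the simplices:

  0-simplices (4): a, b, c, d

so the chain groups are C_0 ≅ Z^4.

Reading off H_k = ker ∂_k / im ∂_{k+1}:

  H_0: rank C_0 − rank ∂_1 = 4 − 0 = 4, and there is no ∂_1, so H_0 ≅ Z^4.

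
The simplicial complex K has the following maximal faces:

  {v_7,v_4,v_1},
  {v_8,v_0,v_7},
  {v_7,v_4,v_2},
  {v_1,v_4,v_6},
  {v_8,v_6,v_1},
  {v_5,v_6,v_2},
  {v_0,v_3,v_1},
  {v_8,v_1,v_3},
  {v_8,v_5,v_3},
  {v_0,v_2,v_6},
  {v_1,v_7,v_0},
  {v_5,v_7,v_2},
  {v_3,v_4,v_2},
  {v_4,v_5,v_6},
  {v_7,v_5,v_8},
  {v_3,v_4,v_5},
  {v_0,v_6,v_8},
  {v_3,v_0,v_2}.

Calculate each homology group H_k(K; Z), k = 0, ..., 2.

H_0 = Z,  H_1 = Z ⊕ Z/2,  H_2 = 0.

Order the vertices as v_0 < v_1 < v_2 < v_3 < v_4 < v_5 < v_6 < v_7 < v_8. Listing each simplex with vertices in this order, K has dimension 2 with simplices:

  0-simplices (9): [v_0], [v_1], [v_2], [v_3], [v_4], [v_5], [v_6], [v_7], [v_8]
  1-simplices (27): (27 of them)
  2-simplices (18): (18 of them)

giving chain groups C_0 ≅ Z^9, C_1 ≅ Z^27, C_2 ≅ Z^18.

The boundary map ∂_1: C_1 → C_0 is given by ∂[p,q] = [q] − [p].
The resulting 9×27 matrix has rank 8, and its Smith normal form has invariant factors (1,1,1,1,1,1,1,1).

∂_2: C_2 → C_1 maps a triangle to the signed sum of its edges. For instance
  ∂[v_2,v_5,v_6] = [v_5,v_6] − [v_2,v_6] + [v_2,v_5],
  ∂[v_0,v_1,v_7] = [v_1,v_7] − [v_0,v_7] + [v_0,v_1].
This gives a 27×18 integer matrix of rank 18; reducing to Smith normal form yields diagonal entries (1,1,1,1,1,1,1,1,1,1,1,1,1,1,1,1,1,2).

From H_k ≅ ker(∂_k) / im(∂_{k+1}) we obtain:

  H_0: rank C_0 − rank ∂_1 = 9 − 8 = 1, and the invariant factors of ∂_1 are all 1, so H_0 = Z.
  H_1: rank ker ∂_1 − rank ∂_2 = (27 − 8) − 18 = 1, and ∂_2 has invariant factor 2 > 1, so H_1 = Z ⊕ Z/2.
  H_2: rank ker ∂_2 − rank ∂_3 = (18 − 18) − 0 = 0, and there is no ∂_3, so H_2 = 0.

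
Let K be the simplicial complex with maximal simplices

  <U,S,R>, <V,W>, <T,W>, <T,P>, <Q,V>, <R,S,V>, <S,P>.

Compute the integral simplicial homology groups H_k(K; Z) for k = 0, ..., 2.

Fix the vertex order P < Q < R < S < T < U < V < W and write every simplex with vertices in increasing order. Then dim K = 2 and the simplices of K are:

  0-simplices (8): P, Q, R, S, T, U, V, W
  1-simplices (10): PS, PT, QV, RS, RU, RV, SU, SV, TW, VW
  2-simplices (2): RSU, RSV

so the chain groups are C_0 ≅ Z^8, C_1 ≅ Z^10, C_2 ≅ Z^2.

Boundary ∂_1: C_1 → C_0 maps an edge to its endpoints' difference, ∂[p,q] = q − p.
The resulting 8×10 matrix has rank 7, and its Smith normal form has invariant factors (1,1,1,1,1,1,1).

Boundary ∂_2: C_2 → C_1 acts by ∂[p,q,r] = [q,r] − [p,r] + [p,q]. For instance
  ∂RSU = SU − RU + RS,
  ∂RSV = SV − RV + RS.
The 10×2 boundary matrix has rank 2 and Smith normal form diag(1,1).

From H_k ≅ ker(∂_k) / im(∂_{k+1}) we obtain:

  H_0: rank C_0 − rank ∂_1 = 8 − 7 = 1, and the invariant factors of ∂_1 are all 1, so H_0 ≅ Z.
  H_1: rank ker ∂_1 − rank ∂_2 = (10 − 7) − 2 = 1, and the invariant factors of ∂_2 are all 1, so H_1 ≅ Z.
  H_2: rank ker ∂_2 − rank ∂_3 = (2 − 2) − 0 = 0, and there is no ∂_3, so H_2 ≅ 0.

As a check, the Euler characteristic is 8 − 10 + 2 = 0, which agrees with 1 − 1 + 0 = 0.

H_0 = Z,  H_1 = Z,  H_2 = 0.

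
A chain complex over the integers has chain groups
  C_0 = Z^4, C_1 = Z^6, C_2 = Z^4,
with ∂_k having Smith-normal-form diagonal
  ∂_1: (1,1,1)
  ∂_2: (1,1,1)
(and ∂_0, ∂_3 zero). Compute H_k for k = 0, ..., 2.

H_0 ≅ Z,  H_1 = 0,  H_2 ≅ Z.

H_0: b_0 = 4 − 0 − 3 = 1; torsion from ∂_1 factors > 1: none. So H_0 ≅ Z.
H_1: b_1 = 6 − 3 − 3 = 0; torsion from ∂_2 factors > 1: none. So H_1 ≅ 0.
H_2: b_2 = 4 − 3 − 0 = 1; torsion from ∂_3 factors > 1: none. So H_2 ≅ Z.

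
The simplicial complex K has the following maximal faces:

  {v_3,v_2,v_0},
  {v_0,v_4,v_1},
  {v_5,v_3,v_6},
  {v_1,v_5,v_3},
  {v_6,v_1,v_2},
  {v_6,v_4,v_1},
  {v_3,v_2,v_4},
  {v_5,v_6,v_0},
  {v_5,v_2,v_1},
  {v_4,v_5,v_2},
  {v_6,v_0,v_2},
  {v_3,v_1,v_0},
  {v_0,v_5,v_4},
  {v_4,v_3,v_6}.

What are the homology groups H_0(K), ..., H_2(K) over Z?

Fix the vertex order v_0 < v_1 < v_2 < v_3 < v_4 < v_5 < v_6 and write every simplex with vertices in increasing order. Then dim K = 2 and the simplices of K are:

  0-simplices (7): [v_0], [v_1], [v_2], [v_3], [v_4], [v_5], [v_6]
  1-simplices (21): (21 of them)
  2-simplices (14): (14 of them)

so the chain groups are C_0 ≅ Z^7, C_1 ≅ Z^21, C_2 ≅ Z^14.

Boundary ∂_1: C_1 → C_0 is given by ∂[p,q] = [q] − [p]. For instance
  ∂[v_1,v_2] = [v_2] − [v_1].
The resulting 7×21 matrix has rank 6, and its Smith normal form has invariant factors (1,1,1,1,1,1).

∂_2: C_2 → C_1 acts by ∂[p,q,r] = [q,r] − [p,r] + [p,q]. For instance
  ∂[v_0,v_2,v_3] = [v_2,v_3] − [v_0,v_3] + [v_0,v_2],
  ∂[v_2,v_3,v_4] = [v_3,v_4] − [v_2,v_4] + [v_2,v_3].
As a 21×14 matrix over Z this has rank 13, with invariant factors (1,1,1,1,1,1,1,1,1,1,1,1,1).

From H_k ≅ ker(∂_k) / im(∂_{k+1}) we obtain:

  H_0: rank C_0 − rank ∂_1 = 7 − 6 = 1, and the invariant factors of ∂_1 are all 1, so H_0 ≅ Z.
  H_1: rank ker ∂_1 − rank ∂_2 = (21 − 6) − 13 = 2, and the invariant factors of ∂_2 are all 1, so H_1 ≅ Z^2.
  H_2: rank ker ∂_2 − rank ∂_3 = (14 − 13) − 0 = 1, and there is no ∂_3, so H_2 ≅ Z.

(K is a triangulation of the torus T^2.)

H_0 ≅ Z,  H_1 ≅ Z^2,  H_2 ≅ Z.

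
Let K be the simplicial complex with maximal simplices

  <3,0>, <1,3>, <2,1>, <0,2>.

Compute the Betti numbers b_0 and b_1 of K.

b_0 = 1, b_1 = 1.

K has 4 vertices, 4 edges.
rank ∂_0 = 0, rank ∂_1 = 3 ⇒ b_0 = 4 − 0 − 3 = 1; all invariant factors of ∂_1 are 1 so no torsion. So H_0 = Z.
rank ∂_1 = 3, rank ∂_2 = 0 ⇒ b_1 = 4 − 3 − 0 = 1. So H_1 = Z.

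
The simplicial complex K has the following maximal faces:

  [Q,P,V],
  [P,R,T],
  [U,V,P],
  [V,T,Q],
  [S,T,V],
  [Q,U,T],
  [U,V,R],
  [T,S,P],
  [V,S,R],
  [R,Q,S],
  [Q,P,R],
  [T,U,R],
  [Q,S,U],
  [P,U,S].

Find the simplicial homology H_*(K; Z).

H_0 = Z,  H_1 = Z^2,  H_2 = Z.

K has 7 vertices, 21 edges, 14 triangles.
rank ∂_0 = 0, rank ∂_1 = 6 ⇒ b_0 = 7 − 0 − 6 = 1; all invariant factors of ∂_1 are 1 so no torsion. So H_0 ≅ Z.
rank ∂_1 = 6, rank ∂_2 = 13 ⇒ b_1 = 21 − 6 − 13 = 2; all invariant factors of ∂_2 are 1 so no torsion. So H_1 ≅ Z^2.
rank ∂_2 = 13, rank ∂_3 = 0 ⇒ b_2 = 14 − 13 − 0 = 1. So H_2 ≅ Z.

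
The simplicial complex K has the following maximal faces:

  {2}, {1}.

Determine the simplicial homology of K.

H_0 = Z^2.

We work with the vertex ordering 1 < 2. The simplices of K, each written with vertices in increasing order, are:

  0-simplices (2): [1], [2]

so the chain groups are C_0 ≅ Z^2.

Now H_k = ker ∂_k / im ∂_{k+1}, so:

  H_0: rank C_0 − rank ∂_1 = 2 − 0 = 2, and there is no ∂_1, so H_0 ≅ Z^2.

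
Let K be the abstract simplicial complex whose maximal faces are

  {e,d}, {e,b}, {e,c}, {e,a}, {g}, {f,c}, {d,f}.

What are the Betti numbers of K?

Take the total order a < b < c < d < e < f < g on the vertex set. Then K (dimension 1) consists of the simplices:

  0-simplices (7): a, b, c, d, e, f, g
  1-simplices (6): ae, be, ce, cf, de, df

giving chain groups C_0 ≅ Z^7, C_1 ≅ Z^6.

∂_1: C_1 → C_0 is given by ∂[p,q] = [q] − [p]. For instance
  ∂de = e − d.
As a 7×6 matrix over Z this has rank 5, with invariant factors (1,1,1,1,1).

Reading off H_k = ker ∂_k / im ∂_{k+1}:

  H_0: rank C_0 − rank ∂_1 = 7 − 5 = 2, and the invariant factors of ∂_1 are all 1, so H_0 ≅ Z^2.
  H_1: rank ker ∂_1 − rank ∂_2 = (6 − 5) − 0 = 1, and there is no ∂_2, so H_1 ≅ Z.

Hence the Betti numbers are b_0 = 2, b_1 = 1.

b_0 = 2, b_1 = 1.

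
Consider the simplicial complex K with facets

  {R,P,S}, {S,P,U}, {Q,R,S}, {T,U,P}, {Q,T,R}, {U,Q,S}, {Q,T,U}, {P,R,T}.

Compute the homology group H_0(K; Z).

H_0 = Z.

Take the total order P < Q < R < S < T < U on the vertex set. Then K (dimension 2) consists of the simplices:

  0-simplices (6): P, Q, R, S, T, U
  1-simplices (12): PR, PS, PT, PU, QR, QS, QT, QU, RS, RT, SU, TU
  2-simplices (8): PRS, PRT, PSU, PTU, QRS, QRT, QSU, QTU

so the chain groups are C_0 ≅ Z^6, C_1 ≅ Z^12, C_2 ≅ Z^8.

Boundary ∂_1: C_1 → C_0 maps an edge to its endpoints' difference, ∂[p,q] = q − p. For instance
  ∂PR = R − P.
The resulting 6×12 matrix has rank 5, and its Smith normal form has invariant factors (1,1,1,1,1).

The boundary map ∂_2: C_2 → C_1 acts by ∂[p,q,r] = [q,r] − [p,r] + [p,q]. For instance
  ∂QSU = SU − QU + QS,
  ∂PTU = TU − PU + PT.
As a 12×8 matrix over Z this has rank 7, with invariant factors (1,1,1,1,1,1,1).

Now H_k = ker ∂_k / im ∂_{k+1}, so:

  H_0: rank C_0 − rank ∂_1 = 6 − 5 = 1, and the invariant factors of ∂_1 are all 1, so H_0 ≅ Z.

(K is a triangulation of the 2-sphere S^2.)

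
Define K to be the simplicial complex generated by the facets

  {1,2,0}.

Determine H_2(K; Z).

H_2 = 0.

K has 3 vertices, 3 edges, 1 triangle.
rank ∂_2 = 1, rank ∂_3 = 0 ⇒ b_2 = 1 − 1 − 0 = 0. So H_2 ≅ 0.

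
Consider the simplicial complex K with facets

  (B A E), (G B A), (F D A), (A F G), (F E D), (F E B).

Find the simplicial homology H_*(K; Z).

H_0 = Z,  H_1 = Z,  H_2 = 0.

K has 6 vertices, 12 edges, 6 triangles.
rank ∂_0 = 0, rank ∂_1 = 5 ⇒ b_0 = 6 − 0 − 5 = 1; all invariant factors of ∂_1 are 1 so no torsion. So H_0 ≅ Z.
rank ∂_1 = 5, rank ∂_2 = 6 ⇒ b_1 = 12 − 5 − 6 = 1; all invariant factors of ∂_2 are 1 so no torsion. So H_1 ≅ Z.
rank ∂_2 = 6, rank ∂_3 = 0 ⇒ b_2 = 6 − 6 − 0 = 0. So H_2 ≅ 0.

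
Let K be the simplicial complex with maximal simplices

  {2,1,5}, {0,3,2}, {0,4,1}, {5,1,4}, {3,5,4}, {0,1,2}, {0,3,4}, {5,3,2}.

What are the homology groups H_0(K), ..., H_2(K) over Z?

K has 6 vertices, 12 edges, 8 triangles.
rank ∂_0 = 0, rank ∂_1 = 5 ⇒ b_0 = 6 − 0 − 5 = 1; all invariant factors of ∂_1 are 1 so no torsion. So H_0 = Z.
rank ∂_1 = 5, rank ∂_2 = 7 ⇒ b_1 = 12 − 5 − 7 = 0; all invariant factors of ∂_2 are 1 so no torsion. So H_1 = 0.
rank ∂_2 = 7, rank ∂_3 = 0 ⇒ b_2 = 8 − 7 − 0 = 1. So H_2 = Z.

H_0 = Z,  H_1 = 0,  H_2 = Z.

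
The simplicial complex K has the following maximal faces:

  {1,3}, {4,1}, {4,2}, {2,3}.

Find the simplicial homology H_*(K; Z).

We work with the vertex ordering 1 < 2 < 3 < 4. The simplices of K, each written with vertices in increasing order, are:

  0-simplices (4): [1], [2], [3], [4]
  1-simplices (4): [1,3], [1,4], [2,3], [2,4]

giving chain groups C_0 ≅ Z^4, C_1 ≅ Z^4.

Boundary ∂_1: C_1 → C_0 is given by ∂[p,q] = [q] − [p]. For instance
  ∂[1,4] = [4] − [1].
The 4×4 boundary matrix has rank 3 and Smith normal form diag(1,1,1).

From H_k ≅ ker(∂_k) / im(∂_{k+1}) we obtain:

  H_0: rank C_0 − rank ∂_1 = 4 − 3 = 1, and the invariant factors of ∂_1 are all 1, so H_0 ≅ Z.
  H_1: rank ker ∂_1 − rank ∂_2 = (4 − 3) − 0 = 1, and there is no ∂_2, so H_1 ≅ Z.

(K is a triangulation of the circle S^1.)

H_0 ≅ Z,  H_1 ≅ Z.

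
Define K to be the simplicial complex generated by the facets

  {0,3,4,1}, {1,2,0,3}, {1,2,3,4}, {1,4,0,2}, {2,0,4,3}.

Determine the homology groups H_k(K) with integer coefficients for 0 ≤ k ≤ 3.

K has 5 vertices, 10 edges, 10 triangles, 5 3-simplices.
rank ∂_0 = 0, rank ∂_1 = 4 ⇒ b_0 = 5 − 0 − 4 = 1; all invariant factors of ∂_1 are 1 so no torsion. So H_0 ≅ Z.
rank ∂_1 = 4, rank ∂_2 = 6 ⇒ b_1 = 10 − 4 − 6 = 0; all invariant factors of ∂_2 are 1 so no torsion. So H_1 ≅ 0.
rank ∂_2 = 6, rank ∂_3 = 4 ⇒ b_2 = 10 − 6 − 4 = 0; all invariant factors of ∂_3 are 1 so no torsion. So H_2 ≅ 0.
rank ∂_3 = 4, rank ∂_4 = 0 ⇒ b_3 = 5 − 4 − 0 = 1. So H_3 ≅ Z.

H_0 ≅ Z,  H_1 = 0,  H_2 = 0,  H_3 ≅ Z.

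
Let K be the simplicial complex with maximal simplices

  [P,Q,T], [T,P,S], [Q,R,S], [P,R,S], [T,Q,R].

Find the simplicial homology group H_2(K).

Fix the vertex order P < Q < R < S < T and write every simplex with vertices in increasing order. Then dim K = 2 and the simplices of K are:

  0-simplices (5): P, Q, R, S, T
  1-simplices (10): PQ, PR, PS, PT, QR, QS, QT, RS, RT, ST
  2-simplices (5): PQT, PRS, PST, QRS, QRT

Hence C_0 ≅ Z^5, C_1 ≅ Z^10, C_2 ≅ Z^5.

∂_1: C_1 → C_0 is given by ∂[p,q] = [q] − [p]. For instance
  ∂RT = T − R.
As a 5×10 matrix over Z this has rank 4, with invariant factors (1,1,1,1).

Boundary ∂_2: C_2 → C_1 maps a triangle to the signed sum of its edges. For instance
  ∂PST = ST − PT + PS,
  ∂QRT = RT − QT + QR.
As a 10×5 matrix over Z this has rank 5, with invariant factors (1,1,1,1,1).

From H_k ≅ ker(∂_k) / im(∂_{k+1}) we obtain:

  H_2: rank ker ∂_2 − rank ∂_3 = (5 − 5) − 0 = 0, and there is no ∂_3, so H_2 ≅ 0.

H_2 = 0.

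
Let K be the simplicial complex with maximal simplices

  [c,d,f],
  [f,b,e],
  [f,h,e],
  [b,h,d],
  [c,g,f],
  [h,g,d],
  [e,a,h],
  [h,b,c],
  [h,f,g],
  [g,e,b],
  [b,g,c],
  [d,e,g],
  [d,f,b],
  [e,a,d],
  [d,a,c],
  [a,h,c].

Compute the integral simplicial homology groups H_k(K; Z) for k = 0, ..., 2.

Order the vertices as a < b < c < d < e < f < g < h. Listing each simplex with vertices in this order, K has dimension 2 with simplices:

  0-simplices (8): a, b, c, d, e, f, g, h
  1-simplices (24): ac, ad, ae, ah, bc, bd, be, bf, bg, bh, cd, cf, cg, ch, de, df, dg, dh, ef, eg, eh, fg, fh, gh
  2-simplices (16): acd, ach, ade, aeh, bcg, bch, bdf, bdh, bef, beg, cdf, cfg, deg, dgh, efh, fgh

so the chain groups are C_0 ≅ Z^8, C_1 ≅ Z^24, C_2 ≅ Z^16.

Boundary ∂_1: C_1 → C_0 maps an edge to its endpoints' difference, ∂[p,q] = q − p. For instance
  ∂eh = h − e.
As a 8×24 matrix over Z this has rank 7, with invariant factors (1,1,1,1,1,1,1).

The boundary map ∂_2: C_2 → C_1 sends each 2-simplex [p,q,r] to [q,r] − [p,r] + [p,q]. For instance
  ∂fgh = gh − fh + fg,
  ∂bef = ef − bf + be.
The resulting 24×16 matrix has rank 15, and its Smith normal form has invariant factors (1,1,1,1,1,1,1,1,1,1,1,1,1,1,1).

Computing H_k = (kernel of ∂_k) / (image of ∂_{k+1}):

  H_0: rank C_0 − rank ∂_1 = 8 − 7 = 1, and the invariant factors of ∂_1 are all 1, so H_0 ≅ Z.
  H_1: rank ker ∂_1 − rank ∂_2 = (24 − 7) − 15 = 2, and the invariant factors of ∂_2 are all 1, so H_1 ≅ Z^2.
  H_2: rank ker ∂_2 − rank ∂_3 = (16 − 15) − 0 = 1, and there is no ∂_3, so H_2 ≅ Z.

H_0 ≅ Z,  H_1 ≅ Z^2,  H_2 ≅ Z.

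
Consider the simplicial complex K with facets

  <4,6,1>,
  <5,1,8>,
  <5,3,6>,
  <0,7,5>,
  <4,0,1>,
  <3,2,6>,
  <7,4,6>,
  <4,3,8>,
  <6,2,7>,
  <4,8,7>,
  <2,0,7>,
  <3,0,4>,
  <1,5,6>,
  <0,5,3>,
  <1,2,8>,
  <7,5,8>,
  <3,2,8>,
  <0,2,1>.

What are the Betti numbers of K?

b_0 = 1, b_1 = 2, b_2 = 1.

Order the vertices as 0 < 1 < 2 < 3 < 4 < 5 < 6 < 7 < 8. Listing each simplex with vertices in this order, K has dimension 2 with simplices:

  0-simplices (9): [0], [1], [2], [3], [4], [5], [6], [7], [8]
  1-simplices (27): (27 of them)
  2-simplices (18): [0,1,2], [0,1,4], [0,2,7], [0,3,4], [0,3,5], [0,5,7], [1,2,8], [1,4,6], [1,5,6], [1,5,8], [2,3,6], [2,3,8], [2,6,7], [3,4,8], [3,5,6], [4,6,7], [4,7,8], [5,7,8]

giving chain groups C_0 ≅ Z^9, C_1 ≅ Z^27, C_2 ≅ Z^18.

The boundary map ∂_1: C_1 → C_0 is given by ∂[p,q] = [q] − [p].
This gives a 9×27 integer matrix of rank 8; reducing to Smith normal form yields diagonal entries (1,1,1,1,1,1,1,1).

The boundary map ∂_2: C_2 → C_1 maps a triangle to the signed sum of its edges. For instance
  ∂[1,2,8] = [2,8] − [1,8] + [1,2],
  ∂[1,5,8] = [5,8] − [1,8] + [1,5].
As a 27×18 matrix over Z this has rank 17, with invariant factors (1,1,1,1,1,1,1,1,1,1,1,1,1,1,1,1,1).

From H_k ≅ ker(∂_k) / im(∂_{k+1}) we obtain:

  H_0: rank C_0 − rank ∂_1 = 9 − 8 = 1, and the invariant factors of ∂_1 are all 1, so H_0 = Z.
  H_1: rank ker ∂_1 − rank ∂_2 = (27 − 8) − 17 = 2, and the invariant factors of ∂_2 are all 1, so H_1 = Z^2.
  H_2: rank ker ∂_2 − rank ∂_3 = (18 − 17) − 0 = 1, and there is no ∂_3, so H_2 = Z.

(K is a triangulation of the torus T^2.)

Hence the Betti numbers are b_0 = 1, b_1 = 2, b_2 = 1.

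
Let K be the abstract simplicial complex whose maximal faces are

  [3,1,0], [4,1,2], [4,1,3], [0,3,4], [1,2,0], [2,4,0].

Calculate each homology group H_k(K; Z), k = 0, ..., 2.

Fix the vertex order 0 < 1 < 2 < 3 < 4 and write every simplex with vertices in increasing order. Then dim K = 2 and the simplices of K are:

  0-simplices (5): [0], [1], [2], [3], [4]
  1-simplices (9): [0,1], [0,2], [0,3], [0,4], [1,2], [1,3], [1,4], [2,4], [3,4]
  2-simplices (6): [0,1,2], [0,1,3], [0,2,4], [0,3,4], [1,2,4], [1,3,4]

Hence C_0 ≅ Z^5, C_1 ≅ Z^9, C_2 ≅ Z^6.

Boundary ∂_1: C_1 → C_0 maps an edge to its endpoints' difference, ∂[p,q] = q − p. For instance
  ∂[2,4] = [4] − [2].
This gives a 5×9 integer matrix of rank 4; reducing to Smith normal form yields diagonal entries (1,1,1,1).

The boundary map ∂_2: C_2 → C_1 maps a triangle to the signed sum of its edges. For instance
  ∂[1,2,4] = [2,4] − [1,4] + [1,2],
  ∂[0,3,4] = [3,4] − [0,4] + [0,3].
As a 9×6 matrix over Z this has rank 5, with invariant factors (1,1,1,1,1).

Now H_k = ker ∂_k / im ∂_{k+1}, so:

  H_0: rank C_0 − rank ∂_1 = 5 − 4 = 1, and the invariant factors of ∂_1 are all 1, so H_0 ≅ Z.
  H_1: rank ker ∂_1 − rank ∂_2 = (9 − 4) − 5 = 0, and the invariant factors of ∂_2 are all 1, so H_1 ≅ 0.
  H_2: rank ker ∂_2 − rank ∂_3 = (6 − 5) − 0 = 1, and there is no ∂_3, so H_2 ≅ Z.

H_0 ≅ Z,  H_1 = 0,  H_2 ≅ Z.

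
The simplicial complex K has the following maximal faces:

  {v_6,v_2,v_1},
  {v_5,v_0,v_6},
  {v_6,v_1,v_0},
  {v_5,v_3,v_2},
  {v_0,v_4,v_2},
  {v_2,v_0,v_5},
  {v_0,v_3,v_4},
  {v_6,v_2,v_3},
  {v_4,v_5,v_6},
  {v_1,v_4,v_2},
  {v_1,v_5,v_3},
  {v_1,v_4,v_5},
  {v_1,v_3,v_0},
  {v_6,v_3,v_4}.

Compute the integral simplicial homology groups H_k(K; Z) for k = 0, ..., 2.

H_0 ≅ Z,  H_1 ≅ Z^2,  H_2 ≅ Z.

K has 7 vertices, 21 edges, 14 triangles.
rank ∂_0 = 0, rank ∂_1 = 6 ⇒ b_0 = 7 − 0 − 6 = 1; all invariant factors of ∂_1 are 1 so no torsion. So H_0 ≅ Z.
rank ∂_1 = 6, rank ∂_2 = 13 ⇒ b_1 = 21 − 6 − 13 = 2; all invariant factors of ∂_2 are 1 so no torsion. So H_1 ≅ Z^2.
rank ∂_2 = 13, rank ∂_3 = 0 ⇒ b_2 = 14 − 13 − 0 = 1. So H_2 ≅ Z.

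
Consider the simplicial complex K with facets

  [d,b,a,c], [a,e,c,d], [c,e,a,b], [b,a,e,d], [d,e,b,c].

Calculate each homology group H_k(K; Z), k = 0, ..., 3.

We work with the vertex ordering a < b < c < d < e. The simplices of K, each written with vertices in increasing order, are:

  0-simplices (5): a, b, c, d, e
  1-simplices (10): ab, ac, ad, ae, bc, bd, be, cd, ce, de
  2-simplices (10): abc, abd, abe, acd, ace, ade, bcd, bce, bde, cde
  3-simplices (5): abcd, abce, abde, acde, bcde

giving chain groups C_0 ≅ Z^5, C_1 ≅ Z^10, C_2 ≅ Z^10, C_3 ≅ Z^5.

∂_1: C_1 → C_0 maps an edge to its endpoints' difference, ∂[p,q] = q − p.
The resulting 5×10 matrix has rank 4, and its Smith normal form has invariant factors (1,1,1,1).

∂_2: C_2 → C_1 acts by ∂[p,q,r] = [q,r] − [p,r] + [p,q]. For instance
  ∂acd = cd − ad + ac,
  ∂ace = ce − ae + ac.
The 10×10 boundary matrix has rank 6 and Smith normal form diag(1,1,1,1,1,1).

The boundary map ∂_3: C_3 → C_2 sends each 3-simplex σ to the alternating sum Σ_i (−1)^i (σ with its i-th vertex removed). For instance
  ∂abde = bde − ade + abe − abd,
  ∂abce = bce − ace + abe − abc.
As a 10×5 matrix over Z this has rank 4, with invariant factors (1,1,1,1).

Now H_k = ker ∂_k / im ∂_{k+1}, so:

  H_0: rank C_0 − rank ∂_1 = 5 − 4 = 1, and the invariant factors of ∂_1 are all 1, so H_0 = Z.
  H_1: rank ker ∂_1 − rank ∂_2 = (10 − 4) − 6 = 0, and the invariant factors of ∂_2 are all 1, so H_1 = 0.
  H_2: rank ker ∂_2 − rank ∂_3 = (10 − 6) − 4 = 0, and the invariant factors of ∂_3 are all 1, so H_2 = 0.
  H_3: rank ker ∂_3 − rank ∂_4 = (5 − 4) − 0 = 1, and there is no ∂_4, so H_3 = Z.

As a check, the Euler characteristic is 5 − 10 + 10 − 5 = 0, which agrees with 1 − 0 + 0 − 1 = 0.
(K is a triangulation of the 3-sphere S^3.)

H_0 ≅ Z,  H_1 = 0,  H_2 = 0,  H_3 ≅ Z.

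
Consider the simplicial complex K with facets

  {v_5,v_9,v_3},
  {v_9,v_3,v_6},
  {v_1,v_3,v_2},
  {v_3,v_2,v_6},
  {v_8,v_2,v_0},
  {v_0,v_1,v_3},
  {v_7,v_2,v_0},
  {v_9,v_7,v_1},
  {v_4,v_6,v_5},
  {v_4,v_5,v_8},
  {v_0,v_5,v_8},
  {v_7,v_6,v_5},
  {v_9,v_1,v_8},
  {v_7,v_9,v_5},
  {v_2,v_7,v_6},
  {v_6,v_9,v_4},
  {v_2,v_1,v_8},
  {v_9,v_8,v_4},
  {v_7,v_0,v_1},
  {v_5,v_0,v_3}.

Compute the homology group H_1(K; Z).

H_1 ≅ Z × Z/2.

Fix the vertex order v_0 < v_1 < v_2 < v_3 < v_4 < v_5 < v_6 < v_7 < v_8 < v_9 and write every simplex with vertices in increasing order. Then dim K = 2 and the simplices of K are:

  0-simplices (10): [v_0], [v_1], [v_2], [v_3], [v_4], [v_5], [v_6], [v_7], [v_8], [v_9]
  1-simplices (30): (30 of them)
  2-simplices (20): (20 of them)

so the chain groups are C_0 ≅ Z^10, C_1 ≅ Z^30, C_2 ≅ Z^20.

∂_1: C_1 → C_0 sends each edge [p,q] (with p < q) to q − p. For instance
  ∂[v_2,v_6] = [v_6] − [v_2].
As a 10×30 matrix over Z this has rank 9, with invariant factors (1,1,1,1,1,1,1,1,1).

∂_2: C_2 → C_1 sends each 2-simplex [p,q,r] to [q,r] − [p,r] + [p,q]. For instance
  ∂[v_1,v_2,v_8] = [v_2,v_8] − [v_1,v_8] + [v_1,v_2],
  ∂[v_3,v_6,v_9] = [v_6,v_9] − [v_3,v_9] + [v_3,v_6].
The resulting 30×20 matrix has rank 20, and its Smith normal form has invariant factors (1,1,1,1,1,1,1,1,1,1,1,1,1,1,1,1,1,1,1,2).

Now H_k = ker ∂_k / im ∂_{k+1}, so:

  H_1: rank ker ∂_1 − rank ∂_2 = (30 − 9) − 20 = 1, and ∂_2 has invariant factor 2 > 1, so H_1 = Z × Z/2.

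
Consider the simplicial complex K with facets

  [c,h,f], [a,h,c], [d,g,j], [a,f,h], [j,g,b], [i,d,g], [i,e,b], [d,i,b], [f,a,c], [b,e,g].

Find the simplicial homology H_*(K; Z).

Order the vertices as a < b < c < d < e < f < g < h < i < j. Listing each simplex with vertices in this order, K has dimension 2 with simplices:

  0-simplices (10): a, b, c, d, e, f, g, h, i, j
  1-simplices (18): ac, af, ah, bd, be, bg, bi, bj, cf, ch, dg, di, dj, eg, ei, fh, gi, gj
  2-simplices (10): acf, ach, afh, bdi, beg, bei, bgj, cfh, dgi, dgj

so the chain groups are C_0 ≅ Z^10, C_1 ≅ Z^18, C_2 ≅ Z^10.

∂_1: C_1 → C_0 is given by ∂[p,q] = [q] − [p]. For instance
  ∂eg = g − e.
The 10×18 boundary matrix has rank 8 and Smith normal form diag(1,1,1,1,1,1,1,1).

The boundary map ∂_2: C_2 → C_1 sends each 2-simplex [p,q,r] to [q,r] − [p,r] + [p,q]. For instance
  ∂dgi = gi − di + dg,
  ∂cfh = fh − ch + cf.
As a 18×10 matrix over Z this has rank 9, with invariant factors (1,1,1,1,1,1,1,1,1).

Computing H_k = (kernel of ∂_k) / (image of ∂_{k+1}):

  H_0: rank C_0 − rank ∂_1 = 10 − 8 = 2, and the invariant factors of ∂_1 are all 1, so H_0 = Z^2.
  H_1: rank ker ∂_1 − rank ∂_2 = (18 − 8) − 9 = 1, and the invariant factors of ∂_2 are all 1, so H_1 = Z.
  H_2: rank ker ∂_2 − rank ∂_3 = (10 − 9) − 0 = 1, and there is no ∂_3, so H_2 = Z.

As a check, the Euler characteristic is 10 − 18 + 10 = 2, which agrees with 2 − 1 + 1 = 2.

H_0 = Z^2,  H_1 = Z,  H_2 = Z.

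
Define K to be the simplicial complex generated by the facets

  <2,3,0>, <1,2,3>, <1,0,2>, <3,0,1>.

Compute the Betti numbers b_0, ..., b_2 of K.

K has 4 vertices, 6 edges, 4 triangles.
rank ∂_0 = 0, rank ∂_1 = 3 ⇒ b_0 = 4 − 0 − 3 = 1; all invariant factors of ∂_1 are 1 so no torsion. So H_0 = Z.
rank ∂_1 = 3, rank ∂_2 = 3 ⇒ b_1 = 6 − 3 − 3 = 0; all invariant factors of ∂_2 are 1 so no torsion. So H_1 = 0.
rank ∂_2 = 3, rank ∂_3 = 0 ⇒ b_2 = 4 − 3 − 0 = 1. So H_2 = Z.

b_0 = 1, b_1 = 0, b_2 = 1.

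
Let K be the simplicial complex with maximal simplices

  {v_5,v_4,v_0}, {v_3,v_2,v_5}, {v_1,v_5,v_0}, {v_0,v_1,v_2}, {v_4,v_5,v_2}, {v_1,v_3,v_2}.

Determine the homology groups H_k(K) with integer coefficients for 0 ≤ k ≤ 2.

Fix the vertex order v_0 < v_1 < v_2 < v_3 < v_4 < v_5 and write every simplex with vertices in increasing order. Then dim K = 2 and the simplices of K are:

  0-simplices (6): [v_0], [v_1], [v_2], [v_3], [v_4], [v_5]
  1-simplices (12): [v_0,v_1], [v_0,v_2], [v_0,v_4], [v_0,v_5], [v_1,v_2], [v_1,v_3], [v_1,v_5], [v_2,v_3], [v_2,v_4], [v_2,v_5], [v_3,v_5], [v_4,v_5]
  2-simplices (6): [v_0,v_1,v_2], [v_0,v_1,v_5], [v_0,v_4,v_5], [v_1,v_2,v_3], [v_2,v_3,v_5], [v_2,v_4,v_5]

giving chain groups C_0 ≅ Z^6, C_1 ≅ Z^12, C_2 ≅ Z^6.

∂_1: C_1 → C_0 maps an edge to its endpoints' difference, ∂[p,q] = q − p.
The resulting 6×12 matrix has rank 5, and its Smith normal form has invariant factors (1,1,1,1,1).

∂_2: C_2 → C_1 acts by ∂[p,q,r] = [q,r] − [p,r] + [p,q]. For instance
  ∂[v_2,v_3,v_5] = [v_3,v_5] − [v_2,v_5] + [v_2,v_3],
  ∂[v_2,v_4,v_5] = [v_4,v_5] − [v_2,v_5] + [v_2,v_4].
The resulting 12×6 matrix has rank 6, and its Smith normal form has invariant factors (1,1,1,1,1,1).

Now H_k = ker ∂_k / im ∂_{k+1}, so:

  H_0: rank C_0 − rank ∂_1 = 6 − 5 = 1, and the invariant factors of ∂_1 are all 1, so H_0 = Z.
  H_1: rank ker ∂_1 − rank ∂_2 = (12 − 5) − 6 = 1, and the invariant factors of ∂_2 are all 1, so H_1 = Z.
  H_2: rank ker ∂_2 − rank ∂_3 = (6 − 6) − 0 = 0, and there is no ∂_3, so H_2 = 0.

As a check, the Euler characteristic is 6 − 12 + 6 = 0, which agrees with 1 − 1 + 0 = 0.

H_0 = Z,  H_1 = Z,  H_2 = 0.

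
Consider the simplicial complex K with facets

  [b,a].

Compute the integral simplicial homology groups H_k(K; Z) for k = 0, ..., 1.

Order the vertices as a < b. Listing each simplex with vertices in this order, K has dimension 1 with simplices:

  0-simplices (2): a, b
  1-simplices (1): ab

Hence C_0 ≅ Z^2, C_1 ≅ Z^1.

∂_1: C_1 → C_0 is given by ∂[p,q] = [q] − [p]. For instance
  ∂ab = b − a.
The resulting 2×1 matrix has rank 1, and its Smith normal form has invariant factors (1).

Reading off H_k = ker ∂_k / im ∂_{k+1}:

  H_0: rank C_0 − rank ∂_1 = 2 − 1 = 1, and the invariant factors of ∂_1 are all 1, so H_0 = Z.
  H_1: rank ker ∂_1 − rank ∂_2 = (1 − 1) − 0 = 0, and there is no ∂_2, so H_1 = 0.

As a check, the Euler characteristic is 2 − 1 = 1, which agrees with 1 − 0 = 1.

H_0 ≅ Z,  H_1 = 0.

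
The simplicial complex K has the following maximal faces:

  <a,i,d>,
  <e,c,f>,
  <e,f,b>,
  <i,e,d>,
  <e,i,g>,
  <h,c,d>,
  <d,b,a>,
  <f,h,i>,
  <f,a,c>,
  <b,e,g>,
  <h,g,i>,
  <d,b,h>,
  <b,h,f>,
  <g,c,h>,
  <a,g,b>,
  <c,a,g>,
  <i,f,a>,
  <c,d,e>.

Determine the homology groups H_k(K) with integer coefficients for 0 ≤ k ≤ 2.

We work with the vertex ordering a < b < c < d < e < f < g < h < i. The simplices of K, each written with vertices in increasing order, are:

  0-simplices (9): a, b, c, d, e, f, g, h, i
  1-simplices (27): ab, ac, ad, af, ag, ai, bd, be, bf, bg, bh, cd, ce, cf, cg, ch, de, dh, di, ef, eg, ei, fh, fi, gh, gi, hi
  2-simplices (18): abd, abg, acf, acg, adi, afi, bdh, bef, beg, bfh, cde, cdh, cef, cgh, dei, egi, fhi, ghi

so the chain groups are C_0 ≅ Z^9, C_1 ≅ Z^27, C_2 ≅ Z^18.

Boundary ∂_1: C_1 → C_0 is given by ∂[p,q] = [q] − [p]. For instance
  ∂ab = b − a.
This gives a 9×27 integer matrix of rank 8; reducing to Smith normal form yields diagonal entries (1,1,1,1,1,1,1,1).

Boundary ∂_2: C_2 → C_1 acts by ∂[p,q,r] = [q,r] − [p,r] + [p,q]. For instance
  ∂adi = di − ai + ad,
  ∂dei = ei − di + de.
The 27×18 boundary matrix has rank 17 and Smith normal form diag(1,1,1,1,1,1,1,1,1,1,1,1,1,1,1,1,1).

Now H_k = ker ∂_k / im ∂_{k+1}, so:

  H_0: rank C_0 − rank ∂_1 = 9 − 8 = 1, and the invariant factors of ∂_1 are all 1, so H_0 = Z.
  H_1: rank ker ∂_1 − rank ∂_2 = (27 − 8) − 17 = 2, and the invariant factors of ∂_2 are all 1, so H_1 = Z^2.
  H_2: rank ker ∂_2 − rank ∂_3 = (18 − 17) − 0 = 1, and there is no ∂_3, so H_2 = Z.

As a check, the Euler characteristic is 9 − 27 + 18 = 0, which agrees with 1 − 2 + 1 = 0.

H_0 ≅ Z,  H_1 ≅ Z^2,  H_2 ≅ Z.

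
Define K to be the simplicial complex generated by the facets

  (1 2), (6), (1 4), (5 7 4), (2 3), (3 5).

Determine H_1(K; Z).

Take the total order 1 < 2 < 3 < 4 < 5 < 6 < 7 on the vertex set. Then K (dimension 2) consists of the simplices:

  0-simplices (7): [1], [2], [3], [4], [5], [6], [7]
  1-simplices (7): [1,2], [1,4], [2,3], [3,5], [4,5], [4,7], [5,7]
  2-simplices (1): [4,5,7]

so the chain groups are C_0 ≅ Z^7, C_1 ≅ Z^7, C_2 ≅ Z^1.

∂_1: C_1 → C_0 is given by ∂[p,q] = [q] − [p].
The 7×7 boundary matrix has rank 5 and Smith normal form diag(1,1,1,1,1).

∂_2: C_2 → C_1 acts by ∂[p,q,r] = [q,r] − [p,r] + [p,q]. For instance
  ∂[4,5,7] = [5,7] − [4,7] + [4,5].
This gives a 7×1 integer matrix of rank 1; reducing to Smith normal form yields diagonal entries (1).

Computing H_k = (kernel of ∂_k) / (image of ∂_{k+1}):

  H_1: rank ker ∂_1 − rank ∂_2 = (7 − 5) − 1 = 1, and the invariant factors of ∂_2 are all 1, so H_1 ≅ Z.

H_1 ≅ Z.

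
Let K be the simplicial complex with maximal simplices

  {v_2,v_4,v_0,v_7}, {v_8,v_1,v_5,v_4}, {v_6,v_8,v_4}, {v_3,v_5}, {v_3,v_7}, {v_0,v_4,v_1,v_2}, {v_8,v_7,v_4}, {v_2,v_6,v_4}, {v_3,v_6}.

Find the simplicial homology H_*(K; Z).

H_0 ≅ Z,  H_1 ≅ Z^2,  H_2 = 0,  H_3 = 0.

Take the total order v_0 < v_1 < v_2 < v_3 < v_4 < v_5 < v_6 < v_7 < v_8 on the vertex set. Then K (dimension 3) consists of the simplices:

  0-simplices (9): [v_0], [v_1], [v_2], [v_3], [v_4], [v_5], [v_6], [v_7], [v_8]
  1-simplices (21): (21 of them)
  2-simplices (14): (14 of them)
  3-simplices (3): [v_0,v_1,v_2,v_4], [v_0,v_2,v_4,v_7], [v_1,v_4,v_5,v_8]

so the chain groups are C_0 ≅ Z^9, C_1 ≅ Z^21, C_2 ≅ Z^14, C_3 ≅ Z^3.

∂_1: C_1 → C_0 sends each edge [p,q] (with p < q) to q − p. For instance
  ∂[v_3,v_5] = [v_5] − [v_3].
The resulting 9×21 matrix has rank 8, and its Smith normal form has invariant factors (1,1,1,1,1,1,1,1).

Boundary ∂_2: C_2 → C_1 maps a triangle to the signed sum of its edges. For instance
  ∂[v_1,v_4,v_5] = [v_4,v_5] − [v_1,v_5] + [v_1,v_4],
  ∂[v_0,v_2,v_7] = [v_2,v_7] − [v_0,v_7] + [v_0,v_2].
This gives a 21×14 integer matrix of rank 11; reducing to Smith normal form yields diagonal entries (1,1,1,1,1,1,1,1,1,1,1).

Boundary ∂_3: C_3 → C_2 sends each 3-simplex σ to the alternating sum Σ_i (−1)^i (σ with its i-th vertex removed). For instance
  ∂[v_0,v_1,v_2,v_4] = [v_1,v_2,v_4] − [v_0,v_2,v_4] + [v_0,v_1,v_4] − [v_0,v_1,v_2],
  ∂[v_1,v_4,v_5,v_8] = [v_4,v_5,v_8] − [v_1,v_5,v_8] + [v_1,v_4,v_8] − [v_1,v_4,v_5].
This gives a 14×3 integer matrix of rank 3; reducing to Smith normal form yields diagonal entries (1,1,1).

Now H_k = ker ∂_k / im ∂_{k+1}, so:

  H_0: rank C_0 − rank ∂_1 = 9 − 8 = 1, and the invariant factors of ∂_1 are all 1, so H_0 = Z.
  H_1: rank ker ∂_1 − rank ∂_2 = (21 − 8) − 11 = 2, and the invariant factors of ∂_2 are all 1, so H_1 = Z^2.
  H_2: rank ker ∂_2 − rank ∂_3 = (14 − 11) − 3 = 0, and the invariant factors of ∂_3 are all 1, so H_2 = 0.
  H_3: rank ker ∂_3 − rank ∂_4 = (3 − 3) − 0 = 0, and there is no ∂_4, so H_3 = 0.

As a check, the Euler characteristic is 9 − 21 + 14 − 3 = -1, which agrees with 1 − 2 + 0 − 0 = -1.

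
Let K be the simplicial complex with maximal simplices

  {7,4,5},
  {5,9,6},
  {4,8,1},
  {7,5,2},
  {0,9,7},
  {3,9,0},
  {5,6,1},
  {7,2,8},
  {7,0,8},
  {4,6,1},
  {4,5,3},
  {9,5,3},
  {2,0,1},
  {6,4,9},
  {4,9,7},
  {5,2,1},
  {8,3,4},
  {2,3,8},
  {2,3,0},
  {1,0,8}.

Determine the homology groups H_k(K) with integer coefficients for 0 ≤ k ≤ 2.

Take the total order 0 < 1 < 2 < 3 < 4 < 5 < 6 < 7 < 8 < 9 on the vertex set. Then K (dimension 2) consists of the simplices:

  0-simplices (10): [0], [1], [2], [3], [4], [5], [6], [7], [8], [9]
  1-simplices (30): (30 of them)
  2-simplices (20): (20 of them)

so the chain groups are C_0 ≅ Z^10, C_1 ≅ Z^30, C_2 ≅ Z^20.

∂_1: C_1 → C_0 is given by ∂[p,q] = [q] − [p].
This gives a 10×30 integer matrix of rank 9; reducing to Smith normal form yields diagonal entries (1,1,1,1,1,1,1,1,1).

Boundary ∂_2: C_2 → C_1 sends each 2-simplex [p,q,r] to [q,r] − [p,r] + [p,q]. For instance
  ∂[3,4,5] = [4,5] − [3,5] + [3,4],
  ∂[1,5,6] = [5,6] − [1,6] + [1,5].
The 30×20 boundary matrix has rank 20 and Smith normal form diag(1,1,1,1,1,1,1,1,1,1,1,1,1,1,1,1,1,1,1,2).

Computing H_k = (kernel of ∂_k) / (image of ∂_{k+1}):

  H_0: rank C_0 − rank ∂_1 = 10 − 9 = 1, and the invariant factors of ∂_1 are all 1, so H_0 ≅ Z.
  H_1: rank ker ∂_1 − rank ∂_2 = (30 − 9) − 20 = 1, and ∂_2 has invariant factor 2 > 1, so H_1 ≅ Z ⊕ Z_2.
  H_2: rank ker ∂_2 − rank ∂_3 = (20 − 20) − 0 = 0, and there is no ∂_3, so H_2 ≅ 0.

As a check, the Euler characteristic is 10 − 30 + 20 = 0, which agrees with 1 − 1 + 0 = 0.

H_0 = Z,  H_1 = Z ⊕ Z_2,  H_2 = 0.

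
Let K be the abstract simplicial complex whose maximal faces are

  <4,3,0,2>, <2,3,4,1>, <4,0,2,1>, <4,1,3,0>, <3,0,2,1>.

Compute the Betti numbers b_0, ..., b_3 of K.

b_0 = 1, b_1 = 0, b_2 = 0, b_3 = 1.

We work with the vertex ordering 0 < 1 < 2 < 3 < 4. The simplices of K, each written with vertices in increasing order, are:

  0-simplices (5): [0], [1], [2], [3], [4]
  1-simplices (10): [0,1], [0,2], [0,3], [0,4], [1,2], [1,3], [1,4], [2,3], [2,4], [3,4]
  2-simplices (10): [0,1,2], [0,1,3], [0,1,4], [0,2,3], [0,2,4], [0,3,4], [1,2,3], [1,2,4], [1,3,4], [2,3,4]
  3-simplices (5): [0,1,2,3], [0,1,2,4], [0,1,3,4], [0,2,3,4], [1,2,3,4]

Hence C_0 ≅ Z^5, C_1 ≅ Z^10, C_2 ≅ Z^10, C_3 ≅ Z^5.

∂_1: C_1 → C_0 sends each edge [p,q] (with p < q) to q − p.
The 5×10 boundary matrix has rank 4 and Smith normal form diag(1,1,1,1).

∂_2: C_2 → C_1 sends each 2-simplex [p,q,r] to [q,r] − [p,r] + [p,q]. For instance
  ∂[0,2,4] = [2,4] − [0,4] + [0,2],
  ∂[2,3,4] = [3,4] − [2,4] + [2,3].
The resulting 10×10 matrix has rank 6, and its Smith normal form has invariant factors (1,1,1,1,1,1).

Boundary ∂_3: C_3 → C_2 sends each 3-simplex σ to the alternating sum Σ_i (−1)^i (σ with its i-th vertex removed). For instance
  ∂[1,2,3,4] = [2,3,4] − [1,3,4] + [1,2,4] − [1,2,3],
  ∂[0,2,3,4] = [2,3,4] − [0,3,4] + [0,2,4] − [0,2,3].
As a 10×5 matrix over Z this has rank 4, with invariant factors (1,1,1,1).

Reading off H_k = ker ∂_k / im ∂_{k+1}:

  H_0: rank C_0 − rank ∂_1 = 5 − 4 = 1, and the invariant factors of ∂_1 are all 1, so H_0 = Z.
  H_1: rank ker ∂_1 − rank ∂_2 = (10 − 4) − 6 = 0, and the invariant factors of ∂_2 are all 1, so H_1 = 0.
  H_2: rank ker ∂_2 − rank ∂_3 = (10 − 6) − 4 = 0, and the invariant factors of ∂_3 are all 1, so H_2 = 0.
  H_3: rank ker ∂_3 − rank ∂_4 = (5 − 4) − 0 = 1, and there is no ∂_4, so H_3 = Z.

As a check, the Euler characteristic is 5 − 10 + 10 − 5 = 0, which agrees with 1 − 0 + 0 − 1 = 0.

Hence the Betti numbers are b_0 = 1, b_1 = 0, b_2 = 0, b_3 = 1.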